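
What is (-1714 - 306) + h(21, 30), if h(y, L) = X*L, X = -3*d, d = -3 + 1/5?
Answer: -1768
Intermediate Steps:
d = -14/5 (d = -3 + ⅕ = -14/5 ≈ -2.8000)
X = 42/5 (X = -3*(-14/5) = 42/5 ≈ 8.4000)
h(y, L) = 42*L/5
(-1714 - 306) + h(21, 30) = (-1714 - 306) + (42/5)*30 = -2020 + 252 = -1768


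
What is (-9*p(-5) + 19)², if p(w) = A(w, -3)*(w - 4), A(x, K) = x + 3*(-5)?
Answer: 2563201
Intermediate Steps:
A(x, K) = -15 + x (A(x, K) = x - 15 = -15 + x)
p(w) = (-15 + w)*(-4 + w) (p(w) = (-15 + w)*(w - 4) = (-15 + w)*(-4 + w))
(-9*p(-5) + 19)² = (-9*(-15 - 5)*(-4 - 5) + 19)² = (-(-180)*(-9) + 19)² = (-9*180 + 19)² = (-1620 + 19)² = (-1601)² = 2563201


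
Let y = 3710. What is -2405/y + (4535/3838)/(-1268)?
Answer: -1172095937/1805502664 ≈ -0.64918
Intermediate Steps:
-2405/y + (4535/3838)/(-1268) = -2405/3710 + (4535/3838)/(-1268) = -2405*1/3710 + (4535*(1/3838))*(-1/1268) = -481/742 + (4535/3838)*(-1/1268) = -481/742 - 4535/4866584 = -1172095937/1805502664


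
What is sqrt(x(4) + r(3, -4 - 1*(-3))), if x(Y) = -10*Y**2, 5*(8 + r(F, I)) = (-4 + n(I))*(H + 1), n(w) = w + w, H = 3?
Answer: 12*I*sqrt(30)/5 ≈ 13.145*I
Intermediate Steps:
n(w) = 2*w
r(F, I) = -56/5 + 8*I/5 (r(F, I) = -8 + ((-4 + 2*I)*(3 + 1))/5 = -8 + ((-4 + 2*I)*4)/5 = -8 + (-16 + 8*I)/5 = -8 + (-16/5 + 8*I/5) = -56/5 + 8*I/5)
sqrt(x(4) + r(3, -4 - 1*(-3))) = sqrt(-10*4**2 + (-56/5 + 8*(-4 - 1*(-3))/5)) = sqrt(-10*16 + (-56/5 + 8*(-4 + 3)/5)) = sqrt(-160 + (-56/5 + (8/5)*(-1))) = sqrt(-160 + (-56/5 - 8/5)) = sqrt(-160 - 64/5) = sqrt(-864/5) = 12*I*sqrt(30)/5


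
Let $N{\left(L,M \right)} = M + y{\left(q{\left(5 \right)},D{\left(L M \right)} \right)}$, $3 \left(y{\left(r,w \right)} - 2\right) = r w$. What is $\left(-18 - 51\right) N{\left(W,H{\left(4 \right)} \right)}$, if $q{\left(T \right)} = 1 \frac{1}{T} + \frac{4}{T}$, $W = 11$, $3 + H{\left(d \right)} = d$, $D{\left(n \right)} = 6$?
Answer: $-345$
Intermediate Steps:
$H{\left(d \right)} = -3 + d$
$q{\left(T \right)} = \frac{5}{T}$ ($q{\left(T \right)} = \frac{1}{T} + \frac{4}{T} = \frac{5}{T}$)
$y{\left(r,w \right)} = 2 + \frac{r w}{3}$
$N{\left(L,M \right)} = 4 + M$ ($N{\left(L,M \right)} = M + \left(2 + \frac{1}{3} \cdot \frac{5}{5} \cdot 6\right) = M + \left(2 + \frac{1}{3} \cdot 5 \cdot \frac{1}{5} \cdot 6\right) = M + \left(2 + \frac{1}{3} \cdot 1 \cdot 6\right) = M + \left(2 + 2\right) = M + 4 = 4 + M$)
$\left(-18 - 51\right) N{\left(W,H{\left(4 \right)} \right)} = \left(-18 - 51\right) \left(4 + \left(-3 + 4\right)\right) = - 69 \left(4 + 1\right) = \left(-69\right) 5 = -345$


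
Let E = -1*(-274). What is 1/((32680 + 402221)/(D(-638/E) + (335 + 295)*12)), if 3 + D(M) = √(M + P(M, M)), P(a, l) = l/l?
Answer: 2519/144967 + I*√24934/59581437 ≈ 0.017376 + 2.6502e-6*I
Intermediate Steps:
P(a, l) = 1
E = 274
D(M) = -3 + √(1 + M) (D(M) = -3 + √(M + 1) = -3 + √(1 + M))
1/((32680 + 402221)/(D(-638/E) + (335 + 295)*12)) = 1/((32680 + 402221)/((-3 + √(1 - 638/274)) + (335 + 295)*12)) = 1/(434901/((-3 + √(1 - 638*1/274)) + 630*12)) = 1/(434901/((-3 + √(1 - 319/137)) + 7560)) = 1/(434901/((-3 + √(-182/137)) + 7560)) = 1/(434901/((-3 + I*√24934/137) + 7560)) = 1/(434901/(7557 + I*√24934/137)) = 2519/144967 + I*√24934/59581437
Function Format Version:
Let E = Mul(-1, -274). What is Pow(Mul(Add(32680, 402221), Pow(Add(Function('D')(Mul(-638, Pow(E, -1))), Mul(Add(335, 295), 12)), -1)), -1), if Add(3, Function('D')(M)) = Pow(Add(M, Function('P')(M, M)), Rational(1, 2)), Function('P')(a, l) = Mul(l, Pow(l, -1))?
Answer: Add(Rational(2519, 144967), Mul(Rational(1, 59581437), I, Pow(24934, Rational(1, 2)))) ≈ Add(0.017376, Mul(2.6502e-6, I))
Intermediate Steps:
Function('P')(a, l) = 1
E = 274
Function('D')(M) = Add(-3, Pow(Add(1, M), Rational(1, 2))) (Function('D')(M) = Add(-3, Pow(Add(M, 1), Rational(1, 2))) = Add(-3, Pow(Add(1, M), Rational(1, 2))))
Pow(Mul(Add(32680, 402221), Pow(Add(Function('D')(Mul(-638, Pow(E, -1))), Mul(Add(335, 295), 12)), -1)), -1) = Pow(Mul(Add(32680, 402221), Pow(Add(Add(-3, Pow(Add(1, Mul(-638, Pow(274, -1))), Rational(1, 2))), Mul(Add(335, 295), 12)), -1)), -1) = Pow(Mul(434901, Pow(Add(Add(-3, Pow(Add(1, Mul(-638, Rational(1, 274))), Rational(1, 2))), Mul(630, 12)), -1)), -1) = Pow(Mul(434901, Pow(Add(Add(-3, Pow(Add(1, Rational(-319, 137)), Rational(1, 2))), 7560), -1)), -1) = Pow(Mul(434901, Pow(Add(Add(-3, Pow(Rational(-182, 137), Rational(1, 2))), 7560), -1)), -1) = Pow(Mul(434901, Pow(Add(Add(-3, Mul(Rational(1, 137), I, Pow(24934, Rational(1, 2)))), 7560), -1)), -1) = Pow(Mul(434901, Pow(Add(7557, Mul(Rational(1, 137), I, Pow(24934, Rational(1, 2)))), -1)), -1) = Add(Rational(2519, 144967), Mul(Rational(1, 59581437), I, Pow(24934, Rational(1, 2))))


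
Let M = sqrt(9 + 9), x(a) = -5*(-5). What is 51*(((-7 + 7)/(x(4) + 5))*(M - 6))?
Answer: 0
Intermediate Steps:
x(a) = 25
M = 3*sqrt(2) (M = sqrt(18) = 3*sqrt(2) ≈ 4.2426)
51*(((-7 + 7)/(x(4) + 5))*(M - 6)) = 51*(((-7 + 7)/(25 + 5))*(3*sqrt(2) - 6)) = 51*((0/30)*(-6 + 3*sqrt(2))) = 51*((0*(1/30))*(-6 + 3*sqrt(2))) = 51*(0*(-6 + 3*sqrt(2))) = 51*0 = 0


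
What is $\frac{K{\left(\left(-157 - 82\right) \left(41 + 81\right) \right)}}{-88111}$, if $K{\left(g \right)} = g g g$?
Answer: $\frac{24789809812312}{88111} \approx 2.8135 \cdot 10^{8}$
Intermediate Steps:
$K{\left(g \right)} = g^{3}$ ($K{\left(g \right)} = g^{2} g = g^{3}$)
$\frac{K{\left(\left(-157 - 82\right) \left(41 + 81\right) \right)}}{-88111} = \frac{\left(\left(-157 - 82\right) \left(41 + 81\right)\right)^{3}}{-88111} = \left(\left(-239\right) 122\right)^{3} \left(- \frac{1}{88111}\right) = \left(-29158\right)^{3} \left(- \frac{1}{88111}\right) = \left(-24789809812312\right) \left(- \frac{1}{88111}\right) = \frac{24789809812312}{88111}$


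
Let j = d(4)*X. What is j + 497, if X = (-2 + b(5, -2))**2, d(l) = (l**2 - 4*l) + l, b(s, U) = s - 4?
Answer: 501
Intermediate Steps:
b(s, U) = -4 + s
d(l) = l**2 - 3*l
X = 1 (X = (-2 + (-4 + 5))**2 = (-2 + 1)**2 = (-1)**2 = 1)
j = 4 (j = (4*(-3 + 4))*1 = (4*1)*1 = 4*1 = 4)
j + 497 = 4 + 497 = 501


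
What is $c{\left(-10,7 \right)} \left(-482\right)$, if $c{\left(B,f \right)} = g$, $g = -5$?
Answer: $2410$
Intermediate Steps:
$c{\left(B,f \right)} = -5$
$c{\left(-10,7 \right)} \left(-482\right) = \left(-5\right) \left(-482\right) = 2410$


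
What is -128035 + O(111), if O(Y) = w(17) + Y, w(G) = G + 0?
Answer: -127907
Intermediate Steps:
w(G) = G
O(Y) = 17 + Y
-128035 + O(111) = -128035 + (17 + 111) = -128035 + 128 = -127907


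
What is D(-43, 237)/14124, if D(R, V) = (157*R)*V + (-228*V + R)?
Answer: -827033/7062 ≈ -117.11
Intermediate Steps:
D(R, V) = R - 228*V + 157*R*V (D(R, V) = 157*R*V + (R - 228*V) = R - 228*V + 157*R*V)
D(-43, 237)/14124 = (-43 - 228*237 + 157*(-43)*237)/14124 = (-43 - 54036 - 1599987)*(1/14124) = -1654066*1/14124 = -827033/7062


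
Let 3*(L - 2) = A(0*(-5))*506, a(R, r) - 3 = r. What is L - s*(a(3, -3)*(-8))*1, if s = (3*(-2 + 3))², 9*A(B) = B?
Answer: 2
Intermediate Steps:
A(B) = B/9
a(R, r) = 3 + r
s = 9 (s = (3*1)² = 3² = 9)
L = 2 (L = 2 + (((0*(-5))/9)*506)/3 = 2 + (((⅑)*0)*506)/3 = 2 + (0*506)/3 = 2 + (⅓)*0 = 2 + 0 = 2)
L - s*(a(3, -3)*(-8))*1 = 2 - 9*((3 - 3)*(-8))*1 = 2 - 9*(0*(-8))*1 = 2 - 9*0*1 = 2 - 9*0 = 2 - 1*0 = 2 + 0 = 2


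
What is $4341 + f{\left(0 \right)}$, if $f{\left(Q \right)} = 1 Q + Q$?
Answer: $4341$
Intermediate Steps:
$f{\left(Q \right)} = 2 Q$ ($f{\left(Q \right)} = Q + Q = 2 Q$)
$4341 + f{\left(0 \right)} = 4341 + 2 \cdot 0 = 4341 + 0 = 4341$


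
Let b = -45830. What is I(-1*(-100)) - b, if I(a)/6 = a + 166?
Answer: 47426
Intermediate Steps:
I(a) = 996 + 6*a (I(a) = 6*(a + 166) = 6*(166 + a) = 996 + 6*a)
I(-1*(-100)) - b = (996 + 6*(-1*(-100))) - 1*(-45830) = (996 + 6*100) + 45830 = (996 + 600) + 45830 = 1596 + 45830 = 47426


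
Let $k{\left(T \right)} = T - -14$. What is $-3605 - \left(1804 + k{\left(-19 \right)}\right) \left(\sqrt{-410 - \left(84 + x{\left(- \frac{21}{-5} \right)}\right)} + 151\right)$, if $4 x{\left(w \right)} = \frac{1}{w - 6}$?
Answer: $-275254 - \frac{1799 i \sqrt{17779}}{6} \approx -2.7525 \cdot 10^{5} - 39979.0 i$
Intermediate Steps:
$k{\left(T \right)} = 14 + T$ ($k{\left(T \right)} = T + 14 = 14 + T$)
$x{\left(w \right)} = \frac{1}{4 \left(-6 + w\right)}$ ($x{\left(w \right)} = \frac{1}{4 \left(w - 6\right)} = \frac{1}{4 \left(-6 + w\right)}$)
$-3605 - \left(1804 + k{\left(-19 \right)}\right) \left(\sqrt{-410 - \left(84 + x{\left(- \frac{21}{-5} \right)}\right)} + 151\right) = -3605 - \left(1804 + \left(14 - 19\right)\right) \left(\sqrt{-410 - \left(84 + \frac{1}{4 \left(-6 - \frac{21}{-5}\right)}\right)} + 151\right) = -3605 - \left(1804 - 5\right) \left(\sqrt{-410 - \left(84 + \frac{1}{4 \left(-6 - - \frac{21}{5}\right)}\right)} + 151\right) = -3605 - 1799 \left(\sqrt{-410 - \left(84 + \frac{1}{4 \left(-6 + \frac{21}{5}\right)}\right)} + 151\right) = -3605 - 1799 \left(\sqrt{-410 - \left(84 + \frac{1}{4 \left(- \frac{9}{5}\right)}\right)} + 151\right) = -3605 - 1799 \left(\sqrt{-410 - \left(84 + \frac{1}{4} \left(- \frac{5}{9}\right)\right)} + 151\right) = -3605 - 1799 \left(\sqrt{-410 - \frac{3019}{36}} + 151\right) = -3605 - 1799 \left(\sqrt{- \frac{17779}{36}} + 151\right) = -3605 - 1799 \left(\frac{i \sqrt{17779}}{6} + 151\right) = -3605 - 1799 \left(151 + \frac{i \sqrt{17779}}{6}\right) = -3605 - \left(271649 + \frac{1799 i \sqrt{17779}}{6}\right) = -275254 - \frac{1799 i \sqrt{17779}}{6}$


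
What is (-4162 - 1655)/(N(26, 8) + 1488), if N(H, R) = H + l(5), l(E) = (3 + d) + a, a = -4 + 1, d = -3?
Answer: -5817/1511 ≈ -3.8498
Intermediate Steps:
a = -3
l(E) = -3 (l(E) = (3 - 3) - 3 = 0 - 3 = -3)
N(H, R) = -3 + H (N(H, R) = H - 3 = -3 + H)
(-4162 - 1655)/(N(26, 8) + 1488) = (-4162 - 1655)/((-3 + 26) + 1488) = -5817/(23 + 1488) = -5817/1511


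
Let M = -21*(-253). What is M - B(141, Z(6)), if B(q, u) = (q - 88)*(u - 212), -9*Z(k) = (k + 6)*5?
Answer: 50707/3 ≈ 16902.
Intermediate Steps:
Z(k) = -10/3 - 5*k/9 (Z(k) = -(k + 6)*5/9 = -(6 + k)*5/9 = -(30 + 5*k)/9 = -10/3 - 5*k/9)
B(q, u) = (-212 + u)*(-88 + q) (B(q, u) = (-88 + q)*(-212 + u) = (-212 + u)*(-88 + q))
M = 5313
M - B(141, Z(6)) = 5313 - (18656 - 212*141 - 88*(-10/3 - 5/9*6) + 141*(-10/3 - 5/9*6)) = 5313 - (18656 - 29892 - 88*(-10/3 - 10/3) + 141*(-10/3 - 10/3)) = 5313 - (18656 - 29892 - 88*(-20/3) + 141*(-20/3)) = 5313 - (18656 - 29892 + 1760/3 - 940) = 5313 - 1*(-34768/3) = 5313 + 34768/3 = 50707/3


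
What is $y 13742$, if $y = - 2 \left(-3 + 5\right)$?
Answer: $-54968$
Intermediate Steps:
$y = -4$ ($y = \left(-2\right) 2 = -4$)
$y 13742 = \left(-4\right) 13742 = -54968$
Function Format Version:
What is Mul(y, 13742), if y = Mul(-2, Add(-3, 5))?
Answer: -54968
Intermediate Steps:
y = -4 (y = Mul(-2, 2) = -4)
Mul(y, 13742) = Mul(-4, 13742) = -54968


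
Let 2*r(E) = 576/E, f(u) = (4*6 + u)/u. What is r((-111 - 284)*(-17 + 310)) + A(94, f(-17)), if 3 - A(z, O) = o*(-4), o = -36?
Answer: -16318923/115735 ≈ -141.00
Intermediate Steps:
f(u) = (24 + u)/u
A(z, O) = -141 (A(z, O) = 3 - (-36)*(-4) = 3 - 1*144 = 3 - 144 = -141)
r(E) = 288/E (r(E) = (576/E)/2 = 288/E)
r((-111 - 284)*(-17 + 310)) + A(94, f(-17)) = 288/(((-111 - 284)*(-17 + 310))) - 141 = 288/((-395*293)) - 141 = 288/(-115735) - 141 = 288*(-1/115735) - 141 = -288/115735 - 141 = -16318923/115735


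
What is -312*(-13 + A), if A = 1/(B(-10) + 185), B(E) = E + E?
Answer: 222976/55 ≈ 4054.1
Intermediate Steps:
B(E) = 2*E
A = 1/165 (A = 1/(2*(-10) + 185) = 1/(-20 + 185) = 1/165 ≈ 0.0060606)
-312*(-13 + A) = -312*(-13 + 1/165) = -312*(-2144/165) = 222976/55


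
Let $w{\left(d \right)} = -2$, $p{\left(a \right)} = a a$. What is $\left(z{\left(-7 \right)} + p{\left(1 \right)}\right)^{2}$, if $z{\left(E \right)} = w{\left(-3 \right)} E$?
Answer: $225$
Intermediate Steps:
$p{\left(a \right)} = a^{2}$
$z{\left(E \right)} = - 2 E$
$\left(z{\left(-7 \right)} + p{\left(1 \right)}\right)^{2} = \left(\left(-2\right) \left(-7\right) + 1^{2}\right)^{2} = \left(14 + 1\right)^{2} = 15^{2} = 225$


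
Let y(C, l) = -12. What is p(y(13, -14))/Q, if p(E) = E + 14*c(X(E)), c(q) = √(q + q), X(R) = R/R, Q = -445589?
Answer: 12/445589 - 14*√2/445589 ≈ -1.7503e-5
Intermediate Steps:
X(R) = 1
c(q) = √2*√q (c(q) = √(2*q) = √2*√q)
p(E) = E + 14*√2 (p(E) = E + 14*(√2*√1) = E + 14*(√2*1) = E + 14*√2)
p(y(13, -14))/Q = (-12 + 14*√2)/(-445589) = (-12 + 14*√2)*(-1/445589) = 12/445589 - 14*√2/445589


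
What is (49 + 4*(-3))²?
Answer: 1369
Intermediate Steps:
(49 + 4*(-3))² = (49 - 12)² = 37² = 1369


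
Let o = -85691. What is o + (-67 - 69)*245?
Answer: -119011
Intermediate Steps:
o + (-67 - 69)*245 = -85691 + (-67 - 69)*245 = -85691 - 136*245 = -85691 - 33320 = -119011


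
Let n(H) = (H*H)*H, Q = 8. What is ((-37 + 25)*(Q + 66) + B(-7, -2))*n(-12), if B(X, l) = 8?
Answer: 1520640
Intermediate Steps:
n(H) = H³ (n(H) = H²*H = H³)
((-37 + 25)*(Q + 66) + B(-7, -2))*n(-12) = ((-37 + 25)*(8 + 66) + 8)*(-12)³ = (-12*74 + 8)*(-1728) = (-888 + 8)*(-1728) = -880*(-1728) = 1520640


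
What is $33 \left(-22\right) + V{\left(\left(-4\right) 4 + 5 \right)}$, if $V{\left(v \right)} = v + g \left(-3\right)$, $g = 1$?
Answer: $-740$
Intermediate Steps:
$V{\left(v \right)} = -3 + v$ ($V{\left(v \right)} = v + 1 \left(-3\right) = v - 3 = -3 + v$)
$33 \left(-22\right) + V{\left(\left(-4\right) 4 + 5 \right)} = 33 \left(-22\right) + \left(-3 + \left(\left(-4\right) 4 + 5\right)\right) = -726 + \left(-3 + \left(-16 + 5\right)\right) = -726 - 14 = -740$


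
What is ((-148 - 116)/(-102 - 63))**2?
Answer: 64/25 ≈ 2.5600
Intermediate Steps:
((-148 - 116)/(-102 - 63))**2 = (-264/(-165))**2 = (-264*(-1/165))**2 = (8/5)**2 = 64/25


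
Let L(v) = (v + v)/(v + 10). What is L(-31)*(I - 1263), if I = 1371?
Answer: 2232/7 ≈ 318.86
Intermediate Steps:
L(v) = 2*v/(10 + v) (L(v) = (2*v)/(10 + v) = 2*v/(10 + v))
L(-31)*(I - 1263) = (2*(-31)/(10 - 31))*(1371 - 1263) = (2*(-31)/(-21))*108 = (2*(-31)*(-1/21))*108 = (62/21)*108 = 2232/7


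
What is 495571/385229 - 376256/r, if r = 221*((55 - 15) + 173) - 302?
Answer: -121766371383/18017545559 ≈ -6.7582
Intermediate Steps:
r = 46771 (r = 221*(40 + 173) - 302 = 221*213 - 302 = 47073 - 302 = 46771)
495571/385229 - 376256/r = 495571/385229 - 376256/46771 = -121766371383/18017545559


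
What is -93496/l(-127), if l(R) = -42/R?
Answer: -5936996/21 ≈ -2.8271e+5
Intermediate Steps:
-93496/l(-127) = -93496/((-42/(-127))) = -93496/((-42*(-1/127))) = -93496/42/127 = -93496*127/42 = -5936996/21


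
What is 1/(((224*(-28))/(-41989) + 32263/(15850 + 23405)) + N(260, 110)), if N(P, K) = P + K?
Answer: 1648278195/611463830617 ≈ 0.0026956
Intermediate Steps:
N(P, K) = K + P
1/(((224*(-28))/(-41989) + 32263/(15850 + 23405)) + N(260, 110)) = 1/(((224*(-28))/(-41989) + 32263/(15850 + 23405)) + (110 + 260)) = 1/((-6272*(-1/41989) + 32263/39255) + 370) = 1/((6272/41989 + 32263*(1/39255)) + 370) = 1/((6272/41989 + 32263/39255) + 370) = 1/(1600898467/1648278195 + 370) = 1/(611463830617/1648278195) = 1648278195/611463830617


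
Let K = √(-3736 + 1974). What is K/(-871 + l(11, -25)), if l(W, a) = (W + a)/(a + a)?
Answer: -25*I*√1762/21768 ≈ -0.048209*I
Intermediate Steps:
l(W, a) = (W + a)/(2*a) (l(W, a) = (W + a)/((2*a)) = (W + a)*(1/(2*a)) = (W + a)/(2*a))
K = I*√1762 (K = √(-1762) = I*√1762 ≈ 41.976*I)
K/(-871 + l(11, -25)) = (I*√1762)/(-871 + (½)*(11 - 25)/(-25)) = (I*√1762)/(-871 + (½)*(-1/25)*(-14)) = (I*√1762)/(-871 + 7/25) = (I*√1762)/(-21768/25) = (I*√1762)*(-25/21768) = -25*I*√1762/21768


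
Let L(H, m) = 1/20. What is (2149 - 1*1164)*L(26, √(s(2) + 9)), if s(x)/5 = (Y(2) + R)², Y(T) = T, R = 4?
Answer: 197/4 ≈ 49.250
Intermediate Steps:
s(x) = 180 (s(x) = 5*(2 + 4)² = 5*6² = 5*36 = 180)
L(H, m) = 1/20
(2149 - 1*1164)*L(26, √(s(2) + 9)) = (2149 - 1*1164)*(1/20) = (2149 - 1164)*(1/20) = 985*(1/20) = 197/4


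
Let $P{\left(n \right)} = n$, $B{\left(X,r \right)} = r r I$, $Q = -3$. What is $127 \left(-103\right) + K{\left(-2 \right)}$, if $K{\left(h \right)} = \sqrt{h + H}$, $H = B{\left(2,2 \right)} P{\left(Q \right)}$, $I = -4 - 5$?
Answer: $-13081 + \sqrt{106} \approx -13071.0$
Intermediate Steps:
$I = -9$ ($I = -4 - 5 = -9$)
$B{\left(X,r \right)} = - 9 r^{2}$ ($B{\left(X,r \right)} = r r \left(-9\right) = r^{2} \left(-9\right) = - 9 r^{2}$)
$H = 108$ ($H = - 9 \cdot 2^{2} \left(-3\right) = \left(-9\right) 4 \left(-3\right) = \left(-36\right) \left(-3\right) = 108$)
$K{\left(h \right)} = \sqrt{108 + h}$ ($K{\left(h \right)} = \sqrt{h + 108} = \sqrt{108 + h}$)
$127 \left(-103\right) + K{\left(-2 \right)} = 127 \left(-103\right) + \sqrt{108 - 2} = -13081 + \sqrt{106}$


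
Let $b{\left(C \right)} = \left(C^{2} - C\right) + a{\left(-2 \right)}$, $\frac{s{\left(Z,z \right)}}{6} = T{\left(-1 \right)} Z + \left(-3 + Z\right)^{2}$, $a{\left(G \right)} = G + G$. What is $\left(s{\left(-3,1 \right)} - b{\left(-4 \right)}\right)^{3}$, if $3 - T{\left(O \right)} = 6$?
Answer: $16387064$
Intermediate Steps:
$T{\left(O \right)} = -3$ ($T{\left(O \right)} = 3 - 6 = -3$)
$a{\left(G \right)} = 2 G$
$s{\left(Z,z \right)} = - 18 Z + 6 \left(-3 + Z\right)^{2}$ ($s{\left(Z,z \right)} = 6 \left(- 3 Z + \left(-3 + Z\right)^{2}\right) = 6 \left(\left(-3 + Z\right)^{2} - 3 Z\right) = - 18 Z + 6 \left(-3 + Z\right)^{2}$)
$b{\left(C \right)} = -4 + C^{2} - C$ ($b{\left(C \right)} = \left(C^{2} - C\right) + 2 \left(-2\right) = \left(C^{2} - C\right) - 4 = -4 + C^{2} - C$)
$\left(s{\left(-3,1 \right)} - b{\left(-4 \right)}\right)^{3} = \left(\left(\left(-18\right) \left(-3\right) + 6 \left(-3 - 3\right)^{2}\right) - \left(-4 + \left(-4\right)^{2} - -4\right)\right)^{3} = \left(\left(54 + 6 \left(-6\right)^{2}\right) - \left(-4 + 16 + 4\right)\right)^{3} = \left(\left(54 + 6 \cdot 36\right) - 16\right)^{3} = \left(\left(54 + 216\right) - 16\right)^{3} = \left(270 - 16\right)^{3} = 254^{3} = 16387064$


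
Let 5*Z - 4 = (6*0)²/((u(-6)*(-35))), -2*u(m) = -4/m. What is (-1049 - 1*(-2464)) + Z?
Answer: 7079/5 ≈ 1415.8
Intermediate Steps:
u(m) = 2/m (u(m) = -(-2)/m = 2/m)
Z = ⅘ (Z = ⅘ + ((6*0)²/(((2/(-6))*(-35))))/5 = ⅘ + (0²/(((2*(-⅙))*(-35))))/5 = ⅘ + (0/((-⅓*(-35))))/5 = ⅘ + (0/(35/3))/5 = ⅘ + (0*(3/35))/5 = ⅘ + (⅕)*0 = ⅘ + 0 = ⅘ ≈ 0.80000)
(-1049 - 1*(-2464)) + Z = (-1049 - 1*(-2464)) + ⅘ = (-1049 + 2464) + ⅘ = 1415 + ⅘ = 7079/5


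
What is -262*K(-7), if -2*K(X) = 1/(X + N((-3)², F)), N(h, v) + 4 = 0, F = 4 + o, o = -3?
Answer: -131/11 ≈ -11.909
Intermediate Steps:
F = 1 (F = 4 - 3 = 1)
N(h, v) = -4 (N(h, v) = -4 + 0 = -4)
K(X) = -1/(2*(-4 + X)) (K(X) = -1/(2*(X - 4)) = -1/(2*(-4 + X)))
-262*K(-7) = -(-262)/(-8 + 2*(-7)) = -(-262)/(-8 - 14) = -(-262)/(-22) = -(-262)*(-1)/22 = -262*1/22 = -131/11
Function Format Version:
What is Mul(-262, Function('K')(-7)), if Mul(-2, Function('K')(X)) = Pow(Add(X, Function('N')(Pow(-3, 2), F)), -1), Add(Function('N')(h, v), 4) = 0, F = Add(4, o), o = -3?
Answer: Rational(-131, 11) ≈ -11.909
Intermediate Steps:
F = 1 (F = Add(4, -3) = 1)
Function('N')(h, v) = -4 (Function('N')(h, v) = Add(-4, 0) = -4)
Function('K')(X) = Mul(Rational(-1, 2), Pow(Add(-4, X), -1)) (Function('K')(X) = Mul(Rational(-1, 2), Pow(Add(X, -4), -1)) = Mul(Rational(-1, 2), Pow(Add(-4, X), -1)))
Mul(-262, Function('K')(-7)) = Mul(-262, Mul(-1, Pow(Add(-8, Mul(2, -7)), -1))) = Mul(-262, Mul(-1, Pow(Add(-8, -14), -1))) = Mul(-262, Mul(-1, Pow(-22, -1))) = Mul(-262, Mul(-1, Rational(-1, 22))) = Mul(-262, Rational(1, 22)) = Rational(-131, 11)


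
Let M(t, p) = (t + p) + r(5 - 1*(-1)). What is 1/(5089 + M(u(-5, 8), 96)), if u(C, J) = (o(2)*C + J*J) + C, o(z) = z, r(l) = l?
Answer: 1/5240 ≈ 0.00019084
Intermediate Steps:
u(C, J) = J**2 + 3*C (u(C, J) = (2*C + J*J) + C = (2*C + J**2) + C = (J**2 + 2*C) + C = J**2 + 3*C)
M(t, p) = 6 + p + t (M(t, p) = (t + p) + (5 - 1*(-1)) = (p + t) + (5 + 1) = (p + t) + 6 = 6 + p + t)
1/(5089 + M(u(-5, 8), 96)) = 1/(5089 + (6 + 96 + (8**2 + 3*(-5)))) = 1/(5089 + (6 + 96 + (64 - 15))) = 1/(5089 + (6 + 96 + 49)) = 1/(5089 + 151) = 1/5240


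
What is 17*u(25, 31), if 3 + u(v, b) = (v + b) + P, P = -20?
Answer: 561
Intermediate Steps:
u(v, b) = -23 + b + v (u(v, b) = -3 + ((v + b) - 20) = -3 + ((b + v) - 20) = -3 + (-20 + b + v) = -23 + b + v)
17*u(25, 31) = 17*(-23 + 31 + 25) = 17*33 = 561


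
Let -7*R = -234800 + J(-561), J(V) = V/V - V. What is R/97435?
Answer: 234238/682045 ≈ 0.34343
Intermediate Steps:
J(V) = 1 - V
R = 234238/7 (R = -(-234800 + (1 - 1*(-561)))/7 = -(-234800 + (1 + 561))/7 = -(-234800 + 562)/7 = -⅐*(-234238) = 234238/7 ≈ 33463.)
R/97435 = (234238/7)/97435 = (234238/7)*(1/97435) = 234238/682045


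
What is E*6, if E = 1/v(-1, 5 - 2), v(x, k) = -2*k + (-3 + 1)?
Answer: -3/4 ≈ -0.75000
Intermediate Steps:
v(x, k) = -2 - 2*k (v(x, k) = -2*k - 2 = -2 - 2*k)
E = -1/8 (E = 1/(-2 - 2*(5 - 2)) = 1/(-2 - 2*3) = 1/(-2 - 6) = 1/(-8) = -1/8 ≈ -0.12500)
E*6 = -1/8*6 = -3/4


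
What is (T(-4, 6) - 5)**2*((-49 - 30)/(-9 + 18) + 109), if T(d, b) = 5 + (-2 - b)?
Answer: 57728/9 ≈ 6414.2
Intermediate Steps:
T(d, b) = 3 - b
(T(-4, 6) - 5)**2*((-49 - 30)/(-9 + 18) + 109) = ((3 - 1*6) - 5)**2*((-49 - 30)/(-9 + 18) + 109) = ((3 - 6) - 5)**2*(-79/9 + 109) = (-3 - 5)**2*(-79*1/9 + 109) = (-8)**2*(-79/9 + 109) = 64*(902/9) = 57728/9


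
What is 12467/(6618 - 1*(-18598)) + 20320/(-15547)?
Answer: -318564671/392033152 ≈ -0.81260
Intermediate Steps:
12467/(6618 - 1*(-18598)) + 20320/(-15547) = 12467/(6618 + 18598) + 20320*(-1/15547) = 12467/25216 - 20320/15547 = -318564671/392033152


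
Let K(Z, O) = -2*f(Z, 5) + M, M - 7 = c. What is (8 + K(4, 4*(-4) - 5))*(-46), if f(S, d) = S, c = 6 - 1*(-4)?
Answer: -782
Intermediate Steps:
c = 10 (c = 6 + 4 = 10)
M = 17 (M = 7 + 10 = 17)
K(Z, O) = 17 - 2*Z (K(Z, O) = -2*Z + 17 = 17 - 2*Z)
(8 + K(4, 4*(-4) - 5))*(-46) = (8 + (17 - 2*4))*(-46) = (8 + (17 - 8))*(-46) = (8 + 9)*(-46) = 17*(-46) = -782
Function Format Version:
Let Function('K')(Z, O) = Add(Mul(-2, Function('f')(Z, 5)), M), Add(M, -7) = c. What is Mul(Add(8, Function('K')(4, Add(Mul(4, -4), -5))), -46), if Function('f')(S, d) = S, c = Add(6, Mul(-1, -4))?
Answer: -782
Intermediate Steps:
c = 10 (c = Add(6, 4) = 10)
M = 17 (M = Add(7, 10) = 17)
Function('K')(Z, O) = Add(17, Mul(-2, Z)) (Function('K')(Z, O) = Add(Mul(-2, Z), 17) = Add(17, Mul(-2, Z)))
Mul(Add(8, Function('K')(4, Add(Mul(4, -4), -5))), -46) = Mul(Add(8, Add(17, Mul(-2, 4))), -46) = Mul(Add(8, Add(17, -8)), -46) = Mul(Add(8, 9), -46) = Mul(17, -46) = -782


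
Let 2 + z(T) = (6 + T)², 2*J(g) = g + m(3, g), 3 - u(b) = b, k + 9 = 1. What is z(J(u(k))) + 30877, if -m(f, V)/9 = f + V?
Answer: 134109/4 ≈ 33527.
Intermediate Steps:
k = -8 (k = -9 + 1 = -8)
u(b) = 3 - b
m(f, V) = -9*V - 9*f (m(f, V) = -9*(f + V) = -9*(V + f) = -9*V - 9*f)
J(g) = -27/2 - 4*g (J(g) = (g + (-9*g - 9*3))/2 = (g + (-9*g - 27))/2 = (g + (-27 - 9*g))/2 = (-27 - 8*g)/2 = -27/2 - 4*g)
z(T) = -2 + (6 + T)²
z(J(u(k))) + 30877 = (-2 + (6 + (-27/2 - 4*(3 - 1*(-8))))²) + 30877 = (-2 + (6 + (-27/2 - 4*(3 + 8)))²) + 30877 = (-2 + (6 + (-27/2 - 4*11))²) + 30877 = (-2 + (6 + (-27/2 - 44))²) + 30877 = (-2 + (6 - 115/2)²) + 30877 = (-2 + (-103/2)²) + 30877 = (-2 + 10609/4) + 30877 = 10601/4 + 30877 = 134109/4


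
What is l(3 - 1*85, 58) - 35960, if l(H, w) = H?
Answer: -36042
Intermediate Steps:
l(3 - 1*85, 58) - 35960 = (3 - 1*85) - 35960 = (3 - 85) - 35960 = -82 - 35960 = -36042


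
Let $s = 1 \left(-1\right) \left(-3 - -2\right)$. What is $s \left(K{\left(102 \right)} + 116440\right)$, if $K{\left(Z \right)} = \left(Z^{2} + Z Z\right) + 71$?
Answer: $137319$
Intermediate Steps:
$K{\left(Z \right)} = 71 + 2 Z^{2}$ ($K{\left(Z \right)} = \left(Z^{2} + Z^{2}\right) + 71 = 2 Z^{2} + 71 = 71 + 2 Z^{2}$)
$s = 1$ ($s = - (-3 + 2) = \left(-1\right) \left(-1\right) = 1$)
$s \left(K{\left(102 \right)} + 116440\right) = 1 \left(\left(71 + 2 \cdot 102^{2}\right) + 116440\right) = 1 \left(\left(71 + 2 \cdot 10404\right) + 116440\right) = 1 \left(\left(71 + 20808\right) + 116440\right) = 1 \left(20879 + 116440\right) = 1 \cdot 137319 = 137319$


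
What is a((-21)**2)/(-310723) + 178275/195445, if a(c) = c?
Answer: 1580227188/1735121621 ≈ 0.91073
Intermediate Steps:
a((-21)**2)/(-310723) + 178275/195445 = (-21)**2/(-310723) + 178275/195445 = 441*(-1/310723) + 178275*(1/195445) = -63/44389 + 35655/39089 = 1580227188/1735121621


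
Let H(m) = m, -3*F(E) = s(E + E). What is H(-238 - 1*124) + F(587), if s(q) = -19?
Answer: -1067/3 ≈ -355.67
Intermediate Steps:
F(E) = 19/3 (F(E) = -⅓*(-19) = 19/3)
H(-238 - 1*124) + F(587) = (-238 - 1*124) + 19/3 = (-238 - 124) + 19/3 = -362 + 19/3 = -1067/3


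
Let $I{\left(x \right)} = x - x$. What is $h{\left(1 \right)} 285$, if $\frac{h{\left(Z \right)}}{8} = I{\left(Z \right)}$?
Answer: $0$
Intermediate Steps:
$I{\left(x \right)} = 0$
$h{\left(Z \right)} = 0$ ($h{\left(Z \right)} = 8 \cdot 0 = 0$)
$h{\left(1 \right)} 285 = 0 \cdot 285 = 0$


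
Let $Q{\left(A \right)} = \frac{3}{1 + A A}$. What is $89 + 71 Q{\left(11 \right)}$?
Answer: $\frac{11071}{122} \approx 90.746$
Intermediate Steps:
$Q{\left(A \right)} = \frac{3}{1 + A^{2}}$
$89 + 71 Q{\left(11 \right)} = 89 + 71 \frac{3}{1 + 11^{2}} = 89 + 71 \frac{3}{1 + 121} = 89 + 71 \cdot \frac{3}{122} = 89 + \frac{213}{122} = \frac{11071}{122}$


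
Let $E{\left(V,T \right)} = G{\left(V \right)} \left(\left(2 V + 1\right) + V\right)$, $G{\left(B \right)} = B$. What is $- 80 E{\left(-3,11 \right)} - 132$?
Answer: $-2052$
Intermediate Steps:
$E{\left(V,T \right)} = V \left(1 + 3 V\right)$ ($E{\left(V,T \right)} = V \left(\left(2 V + 1\right) + V\right) = V \left(\left(1 + 2 V\right) + V\right) = V \left(1 + 3 V\right)$)
$- 80 E{\left(-3,11 \right)} - 132 = - 80 \left(- 3 \left(1 + 3 \left(-3\right)\right)\right) - 132 = - 80 \left(- 3 \left(1 - 9\right)\right) - 132 = - 80 \left(\left(-3\right) \left(-8\right)\right) - 132 = \left(-80\right) 24 - 132 = -1920 - 132 = -2052$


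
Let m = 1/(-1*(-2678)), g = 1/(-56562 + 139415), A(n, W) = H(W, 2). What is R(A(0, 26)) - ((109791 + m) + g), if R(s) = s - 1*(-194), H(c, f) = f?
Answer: -24316975290261/221880334 ≈ -1.0960e+5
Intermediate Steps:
A(n, W) = 2
g = 1/82853 ≈ 1.2070e-5
m = 1/2678 ≈ 0.00037341
R(s) = 194 + s (R(s) = s + 194 = 194 + s)
R(A(0, 26)) - ((109791 + m) + g) = (194 + 2) - ((109791 + 1/2678) + 1/82853) = 196 - (294020299/2678 + 1/82853) = 196 - 1*24360463835725/221880334 = 196 - 24360463835725/221880334 = -24316975290261/221880334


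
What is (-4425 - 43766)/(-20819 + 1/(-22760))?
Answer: 1096827160/473840441 ≈ 2.3148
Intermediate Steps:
(-4425 - 43766)/(-20819 + 1/(-22760)) = -48191/(-20819 - 1/22760) = -48191/(-473840441/22760) = -48191*(-22760/473840441) = 1096827160/473840441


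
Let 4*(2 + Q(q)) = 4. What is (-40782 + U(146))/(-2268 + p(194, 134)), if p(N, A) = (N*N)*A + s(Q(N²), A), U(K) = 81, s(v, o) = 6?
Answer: -40701/5040962 ≈ -0.0080741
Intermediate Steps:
Q(q) = -1 (Q(q) = -2 + (¼)*4 = -2 + 1 = -1)
p(N, A) = 6 + A*N² (p(N, A) = (N*N)*A + 6 = N²*A + 6 = A*N² + 6 = 6 + A*N²)
(-40782 + U(146))/(-2268 + p(194, 134)) = (-40782 + 81)/(-2268 + (6 + 134*194²)) = -40701/(-2268 + (6 + 134*37636)) = -40701/(-2268 + (6 + 5043224)) = -40701/(-2268 + 5043230) = -40701/5040962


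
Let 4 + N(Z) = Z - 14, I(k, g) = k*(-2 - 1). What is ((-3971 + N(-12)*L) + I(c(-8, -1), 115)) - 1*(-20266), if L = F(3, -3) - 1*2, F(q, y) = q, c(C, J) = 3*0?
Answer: 16265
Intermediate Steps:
c(C, J) = 0
L = 1 (L = 3 - 1*2 = 3 - 2 = 1)
I(k, g) = -3*k (I(k, g) = k*(-3) = -3*k)
N(Z) = -18 + Z (N(Z) = -4 + (Z - 14) = -4 + (-14 + Z) = -18 + Z)
((-3971 + N(-12)*L) + I(c(-8, -1), 115)) - 1*(-20266) = ((-3971 + (-18 - 12)*1) - 3*0) - 1*(-20266) = ((-3971 - 30*1) + 0) + 20266 = ((-3971 - 30) + 0) + 20266 = (-4001 + 0) + 20266 = -4001 + 20266 = 16265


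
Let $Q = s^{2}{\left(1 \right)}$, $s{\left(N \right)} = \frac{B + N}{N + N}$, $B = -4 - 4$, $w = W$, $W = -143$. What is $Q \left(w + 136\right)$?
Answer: $- \frac{343}{4} \approx -85.75$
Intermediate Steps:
$w = -143$
$B = -8$
$s{\left(N \right)} = \frac{-8 + N}{2 N}$ ($s{\left(N \right)} = \frac{-8 + N}{N + N} = \frac{-8 + N}{2 N}$)
$Q = \frac{49}{4}$ ($Q = \left(\frac{-8 + 1}{2 \cdot 1}\right)^{2} = \left(\frac{1}{2} \cdot 1 \left(-7\right)\right)^{2} = \left(- \frac{7}{2}\right)^{2} = \frac{49}{4} \approx 12.25$)
$Q \left(w + 136\right) = \frac{49 \left(-143 + 136\right)}{4} = \frac{49}{4} \left(-7\right) = - \frac{343}{4}$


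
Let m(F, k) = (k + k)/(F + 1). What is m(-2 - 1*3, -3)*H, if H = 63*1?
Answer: 189/2 ≈ 94.500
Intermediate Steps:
m(F, k) = 2*k/(1 + F) (m(F, k) = (2*k)/(1 + F) = 2*k/(1 + F))
H = 63
m(-2 - 1*3, -3)*H = (2*(-3)/(1 + (-2 - 1*3)))*63 = (2*(-3)/(1 + (-2 - 3)))*63 = (2*(-3)/(1 - 5))*63 = (2*(-3)/(-4))*63 = (2*(-3)*(-¼))*63 = (3/2)*63 = 189/2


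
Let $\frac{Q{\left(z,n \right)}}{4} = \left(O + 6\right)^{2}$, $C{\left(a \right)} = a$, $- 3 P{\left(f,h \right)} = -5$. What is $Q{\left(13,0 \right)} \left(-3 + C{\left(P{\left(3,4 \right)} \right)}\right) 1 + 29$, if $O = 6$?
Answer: $-739$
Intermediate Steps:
$P{\left(f,h \right)} = \frac{5}{3}$ ($P{\left(f,h \right)} = \left(- \frac{1}{3}\right) \left(-5\right) = \frac{5}{3}$)
$Q{\left(z,n \right)} = 576$ ($Q{\left(z,n \right)} = 4 \left(6 + 6\right)^{2} = 4 \cdot 12^{2} = 4 \cdot 144 = 576$)
$Q{\left(13,0 \right)} \left(-3 + C{\left(P{\left(3,4 \right)} \right)}\right) 1 + 29 = 576 \left(-3 + \frac{5}{3}\right) 1 + 29 = 576 \left(\left(- \frac{4}{3}\right) 1\right) + 29 = 576 \left(- \frac{4}{3}\right) + 29 = -768 + 29 = -739$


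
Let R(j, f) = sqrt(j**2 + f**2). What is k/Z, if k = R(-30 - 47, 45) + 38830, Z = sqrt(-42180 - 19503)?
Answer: I*sqrt(61683)*(-38830 - sqrt(7954))/61683 ≈ -156.7*I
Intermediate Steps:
R(j, f) = sqrt(f**2 + j**2)
Z = I*sqrt(61683) (Z = sqrt(-61683) = I*sqrt(61683) ≈ 248.36*I)
k = 38830 + sqrt(7954) (k = sqrt(45**2 + (-30 - 47)**2) + 38830 = sqrt(2025 + (-77)**2) + 38830 = sqrt(2025 + 5929) + 38830 = sqrt(7954) + 38830 = 38830 + sqrt(7954) ≈ 38919.)
k/Z = (38830 + sqrt(7954))/((I*sqrt(61683))) = (38830 + sqrt(7954))*(-I*sqrt(61683)/61683) = -I*sqrt(61683)*(38830 + sqrt(7954))/61683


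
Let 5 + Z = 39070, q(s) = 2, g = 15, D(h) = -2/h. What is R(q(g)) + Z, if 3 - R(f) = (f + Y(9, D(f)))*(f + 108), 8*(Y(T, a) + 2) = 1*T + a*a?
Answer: 77861/2 ≈ 38931.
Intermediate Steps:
Y(T, a) = -2 + T/8 + a**2/8 (Y(T, a) = -2 + (1*T + a*a)/8 = -2 + (T + a**2)/8 = -2 + (T/8 + a**2/8) = -2 + T/8 + a**2/8)
Z = 39065 (Z = -5 + 39070 = 39065)
R(f) = 3 - (108 + f)*(-7/8 + f + 1/(2*f**2)) (R(f) = 3 - (f + (-2 + (1/8)*9 + (-2/f)**2/8))*(f + 108) = 3 - (f + (-2 + 9/8 + (4/f**2)/8))*(108 + f) = 3 - (f + (-2 + 9/8 + 1/(2*f**2)))*(108 + f) = 3 - (f + (-7/8 + 1/(2*f**2)))*(108 + f) = 3 - (-7/8 + f + 1/(2*f**2))*(108 + f) = 3 - (108 + f)*(-7/8 + f + 1/(2*f**2)))
R(q(g)) + Z = (195/2 - 1*2**2 - 54/2**2 - 857/8*2 - 1/2/2) + 39065 = (195/2 - 1*4 - 54*1/4 - 857/4 - 1/2*1/2) + 39065 = (195/2 - 4 - 27/2 - 857/4 - 1/4) + 39065 = -269/2 + 39065 = 77861/2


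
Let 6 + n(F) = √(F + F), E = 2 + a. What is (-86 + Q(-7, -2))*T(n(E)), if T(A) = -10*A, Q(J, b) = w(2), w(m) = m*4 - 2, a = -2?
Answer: -4800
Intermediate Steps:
w(m) = -2 + 4*m (w(m) = 4*m - 2 = -2 + 4*m)
Q(J, b) = 6 (Q(J, b) = -2 + 4*2 = -2 + 8 = 6)
E = 0 (E = 2 - 2 = 0)
n(F) = -6 + √2*√F (n(F) = -6 + √(F + F) = -6 + √(2*F) = -6 + √2*√F)
(-86 + Q(-7, -2))*T(n(E)) = (-86 + 6)*(-10*(-6 + √2*√0)) = -(-800)*(-6 + √2*0) = -(-800)*(-6 + 0) = -(-800)*(-6) = -80*60 = -4800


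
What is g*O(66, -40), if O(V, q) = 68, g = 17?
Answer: 1156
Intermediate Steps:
g*O(66, -40) = 17*68 = 1156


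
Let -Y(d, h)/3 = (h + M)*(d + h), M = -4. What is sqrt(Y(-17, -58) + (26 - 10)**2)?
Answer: I*sqrt(13694) ≈ 117.02*I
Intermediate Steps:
Y(d, h) = -3*(-4 + h)*(d + h) (Y(d, h) = -3*(h - 4)*(d + h) = -3*(-4 + h)*(d + h))
sqrt(Y(-17, -58) + (26 - 10)**2) = sqrt((-3*(-58)**2 + 12*(-17) + 12*(-58) - 3*(-17)*(-58)) + (26 - 10)**2) = sqrt((-3*3364 - 204 - 696 - 2958) + 16**2) = sqrt((-10092 - 204 - 696 - 2958) + 256) = sqrt(-13950 + 256) = sqrt(-13694) = I*sqrt(13694)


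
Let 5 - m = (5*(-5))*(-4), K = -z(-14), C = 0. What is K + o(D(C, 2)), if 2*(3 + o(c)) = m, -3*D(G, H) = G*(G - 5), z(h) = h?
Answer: -73/2 ≈ -36.500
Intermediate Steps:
D(G, H) = -G*(-5 + G)/3 (D(G, H) = -G*(G - 5)/3 = -G*(-5 + G)/3)
K = 14 (K = -1*(-14) = 14)
m = -95 (m = 5 - 5*(-5)*(-4) = 5 - (-25)*(-4) = 5 - 1*100 = 5 - 100 = -95)
o(c) = -101/2 (o(c) = -3 + (½)*(-95) = -3 - 95/2 = -101/2)
K + o(D(C, 2)) = 14 - 101/2 = -73/2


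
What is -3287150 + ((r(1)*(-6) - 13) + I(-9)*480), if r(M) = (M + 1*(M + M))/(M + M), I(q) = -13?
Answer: -3293412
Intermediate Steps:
r(M) = 3/2 (r(M) = (M + 1*(2*M))/((2*M)) = (M + 2*M)*(1/(2*M)) = (3*M)*(1/(2*M)) = 3/2)
-3287150 + ((r(1)*(-6) - 13) + I(-9)*480) = -3287150 + (((3/2)*(-6) - 13) - 13*480) = -3287150 + ((-9 - 13) - 6240) = -3287150 + (-22 - 6240) = -3287150 - 6262 = -3293412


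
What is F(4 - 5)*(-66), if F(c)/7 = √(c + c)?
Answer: -462*I*√2 ≈ -653.37*I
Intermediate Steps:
F(c) = 7*√2*√c (F(c) = 7*√(c + c) = 7*√(2*c) = 7*(√2*√c) = 7*√2*√c)
F(4 - 5)*(-66) = (7*√2*√(4 - 5))*(-66) = (7*√2*√(-1))*(-66) = (7*√2*I)*(-66) = (7*I*√2)*(-66) = -462*I*√2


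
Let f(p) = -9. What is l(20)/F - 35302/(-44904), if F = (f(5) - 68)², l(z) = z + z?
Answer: 105550859/133117908 ≈ 0.79291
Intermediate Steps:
l(z) = 2*z
F = 5929 (F = (-9 - 68)² = (-77)² = 5929)
l(20)/F - 35302/(-44904) = (2*20)/5929 - 35302/(-44904) = 40*(1/5929) - 35302*(-1/44904) = 40/5929 + 17651/22452 = 105550859/133117908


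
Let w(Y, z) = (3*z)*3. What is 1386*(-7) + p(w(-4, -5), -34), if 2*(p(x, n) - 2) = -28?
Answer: -9714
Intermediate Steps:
w(Y, z) = 9*z
p(x, n) = -12 (p(x, n) = 2 + (½)*(-28) = 2 - 14 = -12)
1386*(-7) + p(w(-4, -5), -34) = 1386*(-7) - 12 = -9702 - 12 = -9714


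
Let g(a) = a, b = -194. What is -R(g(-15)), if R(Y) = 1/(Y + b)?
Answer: 1/209 ≈ 0.0047847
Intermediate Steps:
R(Y) = 1/(-194 + Y) (R(Y) = 1/(Y - 194) = 1/(-194 + Y))
-R(g(-15)) = -1/(-194 - 15) = -1/(-209) = -1*(-1/209) = 1/209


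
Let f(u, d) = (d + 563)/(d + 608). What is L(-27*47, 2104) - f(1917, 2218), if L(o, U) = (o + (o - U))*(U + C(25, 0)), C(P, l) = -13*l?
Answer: -3066765461/314 ≈ -9.7668e+6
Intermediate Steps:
L(o, U) = U*(-U + 2*o) (L(o, U) = (o + (o - U))*(U - 13*0) = (-U + 2*o)*(U + 0) = (-U + 2*o)*U = U*(-U + 2*o))
f(u, d) = (563 + d)/(608 + d)
L(-27*47, 2104) - f(1917, 2218) = 2104*(-1*2104 + 2*(-27*47)) - (563 + 2218)/(608 + 2218) = 2104*(-2104 + 2*(-1269)) - 2781/2826 = 2104*(-2104 - 2538) - 2781/2826 = 2104*(-4642) - 1*309/314 = -9766768 - 309/314 = -3066765461/314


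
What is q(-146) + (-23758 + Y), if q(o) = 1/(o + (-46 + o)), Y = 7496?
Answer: -5496557/338 ≈ -16262.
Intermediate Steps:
q(o) = 1/(-46 + 2*o)
q(-146) + (-23758 + Y) = 1/(2*(-23 - 146)) + (-23758 + 7496) = (½)/(-169) - 16262 = (½)*(-1/169) - 16262 = -1/338 - 16262 = -5496557/338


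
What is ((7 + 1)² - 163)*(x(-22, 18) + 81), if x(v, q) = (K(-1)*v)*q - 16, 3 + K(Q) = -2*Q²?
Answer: -202455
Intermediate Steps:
K(Q) = -3 - 2*Q²
x(v, q) = -16 - 5*q*v (x(v, q) = ((-3 - 2*(-1)²)*v)*q - 16 = ((-3 - 2*1)*v)*q - 16 = ((-3 - 2)*v)*q - 16 = (-5*v)*q - 16 = -5*q*v - 16 = -16 - 5*q*v)
((7 + 1)² - 163)*(x(-22, 18) + 81) = ((7 + 1)² - 163)*((-16 - 5*18*(-22)) + 81) = (8² - 163)*((-16 + 1980) + 81) = (64 - 163)*(1964 + 81) = -99*2045 = -202455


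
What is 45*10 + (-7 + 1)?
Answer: 444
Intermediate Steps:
45*10 + (-7 + 1) = 450 - 6 = 444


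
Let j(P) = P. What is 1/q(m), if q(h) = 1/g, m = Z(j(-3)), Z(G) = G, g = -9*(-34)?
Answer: 306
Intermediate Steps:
g = 306
m = -3
q(h) = 1/306
1/q(m) = 1/(1/306) = 306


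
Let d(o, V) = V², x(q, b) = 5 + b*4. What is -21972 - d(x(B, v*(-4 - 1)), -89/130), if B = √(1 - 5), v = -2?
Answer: -371334721/16900 ≈ -21972.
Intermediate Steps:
B = 2*I (B = √(-4) = 2*I ≈ 2.0*I)
x(q, b) = 5 + 4*b
-21972 - d(x(B, v*(-4 - 1)), -89/130) = -21972 - (-89/130)² = -21972 - 1*7921/16900 = -21972 - 7921/16900 = -371334721/16900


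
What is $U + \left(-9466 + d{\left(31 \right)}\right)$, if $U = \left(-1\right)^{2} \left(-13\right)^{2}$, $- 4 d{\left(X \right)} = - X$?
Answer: $- \frac{37157}{4} \approx -9289.3$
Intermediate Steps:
$d{\left(X \right)} = \frac{X}{4}$ ($d{\left(X \right)} = - \frac{\left(-1\right) X}{4} = \frac{X}{4}$)
$U = 169$ ($U = 1 \cdot 169 = 169$)
$U + \left(-9466 + d{\left(31 \right)}\right) = 169 + \left(-9466 + \frac{1}{4} \cdot 31\right) = 169 + \left(-9466 + \frac{31}{4}\right) = 169 - \frac{37833}{4} = - \frac{37157}{4}$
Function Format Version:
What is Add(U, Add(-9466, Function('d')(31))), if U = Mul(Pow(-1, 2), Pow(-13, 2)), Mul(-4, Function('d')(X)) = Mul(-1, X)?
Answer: Rational(-37157, 4) ≈ -9289.3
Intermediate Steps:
Function('d')(X) = Mul(Rational(1, 4), X) (Function('d')(X) = Mul(Rational(-1, 4), Mul(-1, X)) = Mul(Rational(1, 4), X))
U = 169 (U = Mul(1, 169) = 169)
Add(U, Add(-9466, Function('d')(31))) = Add(169, Add(-9466, Mul(Rational(1, 4), 31))) = Add(169, Add(-9466, Rational(31, 4))) = Add(169, Rational(-37833, 4)) = Rational(-37157, 4)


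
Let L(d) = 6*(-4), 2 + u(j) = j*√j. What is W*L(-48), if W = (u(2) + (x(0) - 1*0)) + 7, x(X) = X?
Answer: -120 - 48*√2 ≈ -187.88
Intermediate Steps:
u(j) = -2 + j^(3/2) (u(j) = -2 + j*√j = -2 + j^(3/2))
L(d) = -24
W = 5 + 2*√2 (W = ((-2 + 2^(3/2)) + (0 - 1*0)) + 7 = ((-2 + 2*√2) + (0 + 0)) + 7 = ((-2 + 2*√2) + 0) + 7 = (-2 + 2*√2) + 7 = 5 + 2*√2 ≈ 7.8284)
W*L(-48) = (5 + 2*√2)*(-24) = -120 - 48*√2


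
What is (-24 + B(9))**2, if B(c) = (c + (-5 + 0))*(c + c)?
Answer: 2304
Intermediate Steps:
B(c) = 2*c*(-5 + c) (B(c) = (c - 5)*(2*c) = (-5 + c)*(2*c) = 2*c*(-5 + c))
(-24 + B(9))**2 = (-24 + 2*9*(-5 + 9))**2 = (-24 + 2*9*4)**2 = (-24 + 72)**2 = 48**2 = 2304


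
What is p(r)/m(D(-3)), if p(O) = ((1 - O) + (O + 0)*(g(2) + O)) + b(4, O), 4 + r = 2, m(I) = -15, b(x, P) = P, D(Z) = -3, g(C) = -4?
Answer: -13/15 ≈ -0.86667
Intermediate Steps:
r = -2 (r = -4 + 2 = -2)
p(O) = 1 + O*(-4 + O) (p(O) = ((1 - O) + (O + 0)*(-4 + O)) + O = ((1 - O) + O*(-4 + O)) + O = (1 - O + O*(-4 + O)) + O = 1 + O*(-4 + O))
p(r)/m(D(-3)) = (1 + (-2)² - 4*(-2))/(-15) = (1 + 4 + 8)*(-1/15) = 13*(-1/15) = -13/15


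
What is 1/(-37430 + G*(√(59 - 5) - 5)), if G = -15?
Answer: -7471/279076775 + 9*√6/279076775 ≈ -2.6691e-5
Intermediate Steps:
1/(-37430 + G*(√(59 - 5) - 5)) = 1/(-37430 - 15*(√(59 - 5) - 5)) = 1/(-37430 - 15*(√54 - 5)) = 1/(-37430 - 15*(3*√6 - 5)) = 1/(-37430 - 15*(-5 + 3*√6)) = 1/(-37430 + (75 - 45*√6)) = 1/(-37355 - 45*√6)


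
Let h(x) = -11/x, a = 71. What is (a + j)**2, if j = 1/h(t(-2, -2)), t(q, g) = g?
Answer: 613089/121 ≈ 5066.9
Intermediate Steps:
j = 2/11 (j = 1/(-11/(-2)) = 1/(-11*(-1/2)) = 1/(11/2) = 2/11 ≈ 0.18182)
(a + j)**2 = (71 + 2/11)**2 = (783/11)**2 = 613089/121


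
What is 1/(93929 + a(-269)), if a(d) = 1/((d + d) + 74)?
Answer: 464/43583055 ≈ 1.0646e-5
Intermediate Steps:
a(d) = 1/(74 + 2*d) (a(d) = 1/(2*d + 74) = 1/(74 + 2*d))
1/(93929 + a(-269)) = 1/(93929 + 1/(2*(37 - 269))) = 1/(93929 + (1/2)/(-232)) = 1/(93929 + (1/2)*(-1/232)) = 1/(93929 - 1/464) = 1/(43583055/464) = 464/43583055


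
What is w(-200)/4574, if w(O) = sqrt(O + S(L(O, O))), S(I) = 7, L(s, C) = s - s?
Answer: I*sqrt(193)/4574 ≈ 0.0030373*I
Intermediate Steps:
L(s, C) = 0
w(O) = sqrt(7 + O) (w(O) = sqrt(O + 7) = sqrt(7 + O))
w(-200)/4574 = sqrt(7 - 200)/4574 = sqrt(-193)*(1/4574) = (I*sqrt(193))*(1/4574) = I*sqrt(193)/4574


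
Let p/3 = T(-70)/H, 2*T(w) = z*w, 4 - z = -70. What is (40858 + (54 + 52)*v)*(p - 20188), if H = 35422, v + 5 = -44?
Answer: -12751789914192/17711 ≈ -7.1999e+8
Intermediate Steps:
v = -49 (v = -5 - 44 = -49)
z = 74 (z = 4 - 1*(-70) = 4 + 70 = 74)
T(w) = 37*w (T(w) = (74*w)/2 = 37*w)
p = -3885/17711 (p = 3*((37*(-70))/35422) = 3*(-2590*1/35422) = 3*(-1295/17711) = -3885/17711 ≈ -0.21936)
(40858 + (54 + 52)*v)*(p - 20188) = (40858 + (54 + 52)*(-49))*(-3885/17711 - 20188) = (40858 + 106*(-49))*(-357553553/17711) = (40858 - 5194)*(-357553553/17711) = 35664*(-357553553/17711) = -12751789914192/17711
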